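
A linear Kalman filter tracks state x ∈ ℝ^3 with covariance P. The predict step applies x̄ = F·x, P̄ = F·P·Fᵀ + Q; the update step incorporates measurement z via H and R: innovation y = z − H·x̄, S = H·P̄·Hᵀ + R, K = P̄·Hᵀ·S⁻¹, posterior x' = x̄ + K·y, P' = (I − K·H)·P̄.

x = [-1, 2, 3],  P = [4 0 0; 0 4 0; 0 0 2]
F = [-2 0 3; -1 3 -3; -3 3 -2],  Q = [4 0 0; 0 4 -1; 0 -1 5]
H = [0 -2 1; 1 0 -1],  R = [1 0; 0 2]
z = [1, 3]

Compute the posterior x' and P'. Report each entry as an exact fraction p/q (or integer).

x' = [16937/1891, 13819/5673, 33592/5673]
P' = [51354/1891 25264/1891 51042/1891; 25264/1891 41473/5673 80866/5673; 51042/1891 80866/5673 163144/5673]

x̄ = F·x = [11, -2, 3]
P̄ = F·P·Fᵀ + Q = [38 -10 12; -10 62 59; 12 59 85]
y = z − H·x̄ = [-6, -5]
S = H·P̄·Hᵀ + R = [98 65; 65 101]
K = P̄·Hᵀ·S⁻¹ = [514/1891 156/1891; -2080/5673 -2537/5673; 1412/5673 -5009/5673]
x' = x̄ + K·y = [16937/1891, 13819/5673, 33592/5673]
P' = (I − K·H)·P̄ = [51354/1891 25264/1891 51042/1891; 25264/1891 41473/5673 80866/5673; 51042/1891 80866/5673 163144/5673]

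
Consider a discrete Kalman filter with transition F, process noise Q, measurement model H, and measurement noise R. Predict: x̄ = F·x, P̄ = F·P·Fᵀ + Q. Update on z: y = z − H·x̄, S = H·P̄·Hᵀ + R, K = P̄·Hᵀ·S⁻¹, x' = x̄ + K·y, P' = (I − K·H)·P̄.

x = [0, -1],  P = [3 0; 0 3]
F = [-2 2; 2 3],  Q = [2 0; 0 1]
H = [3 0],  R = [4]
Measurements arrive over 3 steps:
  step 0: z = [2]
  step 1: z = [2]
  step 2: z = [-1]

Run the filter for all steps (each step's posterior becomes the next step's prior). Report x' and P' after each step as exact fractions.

step 0: x' = [74/119, -285/119], P' = [52/119 12/119; 12/119 4598/119]
step 1: x' = [54790/84577, 322331/84577], P' = [37484/84577 54712/84577; 54712/84577 1447251/84577]
step 2: x' = [-7435433/25685945, 74486224/25685945], P' = [11340796/25685945 16848292/25685945; 16848292/25685945 450544074/25685945]

step 0: x̄ = F·x = [-2, -3]
step 0: P̄ = F·P·Fᵀ + Q = [26 6; 6 40]
step 0: y = z − H·x̄ = [8]
step 0: S = H·P̄·Hᵀ + R = [238]
step 0: K = P̄·Hᵀ·S⁻¹ = [39/119; 9/119]
step 0: x' = x̄ + K·y = [74/119, -285/119]
step 0: P' = (I − K·H)·P̄ = [52/119 12/119; 12/119 4598/119]
step 1: x̄ = F·x = [-718/119, -101/17]
step 1: P̄ = F·P·Fᵀ + Q = [18742/119 3908/17; 3908/17 5979/17]
step 1: y = z − H·x̄ = [2392/119]
step 1: S = H·P̄·Hᵀ + R = [169154/119]
step 1: K = P̄·Hᵀ·S⁻¹ = [28113/84577; 41034/84577]
step 1: x' = x̄ + K·y = [54790/84577, 322331/84577]
step 1: P' = (I − K·H)·P̄ = [37484/84577 54712/84577; 54712/84577 1447251/84577]
step 2: x̄ = F·x = [535082/84577, 1076573/84577]
step 2: P̄ = F·P·Fᵀ + Q = [5670398/84577 8424146/84577; 8424146/84577 13916316/84577]
step 2: y = z − H·x̄ = [-1689823/84577]
step 2: S = H·P̄·Hᵀ + R = [51371890/84577]
step 2: K = P̄·Hᵀ·S⁻¹ = [8505597/25685945; 12636219/25685945]
step 2: x' = x̄ + K·y = [-7435433/25685945, 74486224/25685945]
step 2: P' = (I − K·H)·P̄ = [11340796/25685945 16848292/25685945; 16848292/25685945 450544074/25685945]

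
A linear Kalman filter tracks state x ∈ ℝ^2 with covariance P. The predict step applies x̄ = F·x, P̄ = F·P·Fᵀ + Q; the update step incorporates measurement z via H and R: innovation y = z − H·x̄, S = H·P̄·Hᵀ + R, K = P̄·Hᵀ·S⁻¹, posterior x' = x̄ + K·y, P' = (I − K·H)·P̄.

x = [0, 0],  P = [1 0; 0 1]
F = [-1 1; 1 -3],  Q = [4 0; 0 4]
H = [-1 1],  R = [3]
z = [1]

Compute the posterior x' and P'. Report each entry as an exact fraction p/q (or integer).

x' = [-10/31, 18/31]
P' = [86/31 56/31; 56/31 110/31]

x̄ = F·x = [0, 0]
P̄ = F·P·Fᵀ + Q = [6 -4; -4 14]
y = z − H·x̄ = [1]
S = H·P̄·Hᵀ + R = [31]
K = P̄·Hᵀ·S⁻¹ = [-10/31; 18/31]
x' = x̄ + K·y = [-10/31, 18/31]
P' = (I − K·H)·P̄ = [86/31 56/31; 56/31 110/31]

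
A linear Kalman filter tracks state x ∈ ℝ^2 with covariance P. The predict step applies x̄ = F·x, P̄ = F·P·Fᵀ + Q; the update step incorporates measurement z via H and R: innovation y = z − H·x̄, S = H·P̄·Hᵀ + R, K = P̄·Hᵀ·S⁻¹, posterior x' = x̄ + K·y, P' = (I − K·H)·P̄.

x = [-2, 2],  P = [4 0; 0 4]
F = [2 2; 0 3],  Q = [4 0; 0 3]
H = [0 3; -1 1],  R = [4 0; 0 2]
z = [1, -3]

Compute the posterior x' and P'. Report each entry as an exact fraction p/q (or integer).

x̄ = F·x = [0, 6]
P̄ = F·P·Fᵀ + Q = [36 24; 24 39]
y = z − H·x̄ = [-17, -9]
S = H·P̄·Hᵀ + R = [355 45; 45 29]
K = P̄·Hᵀ·S⁻¹ = [1314/4135 -750/827; 1359/4135 6/827]
x' = x̄ + K·y = [11412/4135, 1437/4135]
P' = (I − K·H)·P̄ = [9252/4135 1752/4135; 1752/4135 1812/4135]

x' = [11412/4135, 1437/4135]
P' = [9252/4135 1752/4135; 1752/4135 1812/4135]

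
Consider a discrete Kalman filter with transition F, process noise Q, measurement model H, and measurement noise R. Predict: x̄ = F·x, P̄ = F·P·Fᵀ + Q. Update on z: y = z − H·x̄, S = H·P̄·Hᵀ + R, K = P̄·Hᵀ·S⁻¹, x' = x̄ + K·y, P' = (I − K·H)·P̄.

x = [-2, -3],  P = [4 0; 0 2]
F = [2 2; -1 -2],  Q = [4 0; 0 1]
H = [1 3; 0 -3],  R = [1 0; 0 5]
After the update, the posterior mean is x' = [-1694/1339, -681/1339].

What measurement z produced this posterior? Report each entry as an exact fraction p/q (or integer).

z = [-3, 2]

x̄ = F·x = [-10, 8]
P̄ = F·P·Fᵀ + Q = [28 -16; -16 13]
S = H·P̄·Hᵀ + R = [50 -69; -69 122]
K = P̄·Hᵀ·S⁻¹ = [872/1339 1020/1339; 115/1339 -363/1339]
x' − x̄ = [11696/1339, -11393/1339] = K·y
y = (KᵀK)⁻¹·Kᵀ·(x' − x̄) = [-17, 26]
z = y + H·x̄ = [-17, 26] + [14, -24] = [-3, 2]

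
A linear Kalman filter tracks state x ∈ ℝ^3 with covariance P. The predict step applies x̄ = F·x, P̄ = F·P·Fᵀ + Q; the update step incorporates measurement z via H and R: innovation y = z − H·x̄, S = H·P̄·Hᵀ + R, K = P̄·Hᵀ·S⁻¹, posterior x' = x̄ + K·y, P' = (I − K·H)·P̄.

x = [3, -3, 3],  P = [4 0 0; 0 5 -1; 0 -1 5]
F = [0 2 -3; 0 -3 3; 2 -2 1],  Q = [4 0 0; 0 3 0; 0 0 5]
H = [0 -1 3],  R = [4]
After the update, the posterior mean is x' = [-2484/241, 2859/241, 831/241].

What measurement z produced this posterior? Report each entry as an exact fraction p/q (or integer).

x̄ = F·x = [-15, 18, 15]
P̄ = F·P·Fᵀ + Q = [81 -90 -43; -90 111 54; -43 54 50]
S = H·P̄·Hᵀ + R = [241]
K = P̄·Hᵀ·S⁻¹ = [-39/241; 51/241; 96/241]
x' − x̄ = [1131/241, -1479/241, -2784/241] = K·y
y = (KᵀK)⁻¹·Kᵀ·(x' − x̄) = [-29]
z = y + H·x̄ = [-29] + [27] = [-2]

z = [-2]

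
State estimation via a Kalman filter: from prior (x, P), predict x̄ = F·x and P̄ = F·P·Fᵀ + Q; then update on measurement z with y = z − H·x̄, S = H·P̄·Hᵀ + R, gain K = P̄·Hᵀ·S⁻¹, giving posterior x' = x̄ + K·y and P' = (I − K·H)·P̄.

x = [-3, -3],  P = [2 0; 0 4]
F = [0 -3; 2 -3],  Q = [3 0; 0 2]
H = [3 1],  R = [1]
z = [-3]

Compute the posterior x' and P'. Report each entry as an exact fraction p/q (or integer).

x' = [477/614, -1620/307]
P' = [537/614 -729/307; -729/307 2264/307]

x̄ = F·x = [9, 3]
P̄ = F·P·Fᵀ + Q = [39 36; 36 46]
y = z − H·x̄ = [-33]
S = H·P̄·Hᵀ + R = [614]
K = P̄·Hᵀ·S⁻¹ = [153/614; 77/307]
x' = x̄ + K·y = [477/614, -1620/307]
P' = (I − K·H)·P̄ = [537/614 -729/307; -729/307 2264/307]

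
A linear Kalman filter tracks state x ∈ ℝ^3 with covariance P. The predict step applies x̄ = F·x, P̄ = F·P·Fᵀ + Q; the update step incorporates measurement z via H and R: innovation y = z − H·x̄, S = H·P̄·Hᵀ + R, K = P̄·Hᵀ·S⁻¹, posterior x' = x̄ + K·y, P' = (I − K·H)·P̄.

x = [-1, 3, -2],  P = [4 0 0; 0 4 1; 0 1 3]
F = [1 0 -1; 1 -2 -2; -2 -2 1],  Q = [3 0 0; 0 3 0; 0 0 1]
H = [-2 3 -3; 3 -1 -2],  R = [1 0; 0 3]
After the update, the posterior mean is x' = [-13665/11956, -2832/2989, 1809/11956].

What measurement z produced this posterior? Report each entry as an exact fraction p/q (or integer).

z = [-1, -3]

x̄ = F·x = [1, -3, -6]
P̄ = F·P·Fᵀ + Q = [10 12 -9; 12 43 4; -9 4 32]
S = H·P̄·Hᵀ + R = [392 168; 168 316]
K = P̄·Hᵀ·S⁻¹ = [1885/23912 123/1708; 7977/23912 -96/427; -153/2989 -467/1708]
x' − x̄ = [-25621/11956, 6135/2989, 73545/11956] = K·y
y = (KᵀK)⁻¹·Kᵀ·(x' − x̄) = [-8, -21]
z = y + H·x̄ = [-8, -21] + [7, 18] = [-1, -3]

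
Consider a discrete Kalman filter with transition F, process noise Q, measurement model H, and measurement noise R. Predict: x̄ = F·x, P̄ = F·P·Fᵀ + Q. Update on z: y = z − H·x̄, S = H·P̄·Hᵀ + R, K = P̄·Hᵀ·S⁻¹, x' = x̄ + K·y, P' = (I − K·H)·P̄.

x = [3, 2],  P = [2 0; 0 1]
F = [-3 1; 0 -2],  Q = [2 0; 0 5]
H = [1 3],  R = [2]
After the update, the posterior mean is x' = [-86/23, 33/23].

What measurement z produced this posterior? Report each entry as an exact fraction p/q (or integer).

x̄ = F·x = [-7, -4]
P̄ = F·P·Fᵀ + Q = [21 -2; -2 9]
S = H·P̄·Hᵀ + R = [92]
K = P̄·Hᵀ·S⁻¹ = [15/92; 25/92]
x' − x̄ = [75/23, 125/23] = K·y
y = (KᵀK)⁻¹·Kᵀ·(x' − x̄) = [20]
z = y + H·x̄ = [20] + [-19] = [1]

z = [1]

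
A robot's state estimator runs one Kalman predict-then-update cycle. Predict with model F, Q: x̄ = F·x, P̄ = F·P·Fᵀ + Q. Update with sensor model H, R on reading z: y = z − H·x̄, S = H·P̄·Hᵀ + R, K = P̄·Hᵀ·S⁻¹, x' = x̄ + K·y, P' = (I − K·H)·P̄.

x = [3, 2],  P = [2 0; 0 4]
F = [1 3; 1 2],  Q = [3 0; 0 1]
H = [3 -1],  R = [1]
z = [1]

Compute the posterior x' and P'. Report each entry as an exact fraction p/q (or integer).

x' = [254/233, 510/233]
P' = [144/233 335/233; 335/233 946/233]

x̄ = F·x = [9, 7]
P̄ = F·P·Fᵀ + Q = [41 26; 26 19]
y = z − H·x̄ = [-19]
S = H·P̄·Hᵀ + R = [233]
K = P̄·Hᵀ·S⁻¹ = [97/233; 59/233]
x' = x̄ + K·y = [254/233, 510/233]
P' = (I − K·H)·P̄ = [144/233 335/233; 335/233 946/233]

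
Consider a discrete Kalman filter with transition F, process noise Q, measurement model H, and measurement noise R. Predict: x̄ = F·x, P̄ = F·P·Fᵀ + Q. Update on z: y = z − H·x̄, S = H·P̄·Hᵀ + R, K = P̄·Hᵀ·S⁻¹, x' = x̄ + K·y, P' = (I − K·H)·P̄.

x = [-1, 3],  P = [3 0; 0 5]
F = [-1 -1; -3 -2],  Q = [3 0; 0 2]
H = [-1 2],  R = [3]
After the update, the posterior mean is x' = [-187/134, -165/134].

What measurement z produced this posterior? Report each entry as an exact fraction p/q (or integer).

x̄ = F·x = [-2, -3]
P̄ = F·P·Fᵀ + Q = [11 19; 19 49]
S = H·P̄·Hᵀ + R = [134]
K = P̄·Hᵀ·S⁻¹ = [27/134; 79/134]
x' − x̄ = [81/134, 237/134] = K·y
y = (KᵀK)⁻¹·Kᵀ·(x' − x̄) = [3]
z = y + H·x̄ = [3] + [-4] = [-1]

z = [-1]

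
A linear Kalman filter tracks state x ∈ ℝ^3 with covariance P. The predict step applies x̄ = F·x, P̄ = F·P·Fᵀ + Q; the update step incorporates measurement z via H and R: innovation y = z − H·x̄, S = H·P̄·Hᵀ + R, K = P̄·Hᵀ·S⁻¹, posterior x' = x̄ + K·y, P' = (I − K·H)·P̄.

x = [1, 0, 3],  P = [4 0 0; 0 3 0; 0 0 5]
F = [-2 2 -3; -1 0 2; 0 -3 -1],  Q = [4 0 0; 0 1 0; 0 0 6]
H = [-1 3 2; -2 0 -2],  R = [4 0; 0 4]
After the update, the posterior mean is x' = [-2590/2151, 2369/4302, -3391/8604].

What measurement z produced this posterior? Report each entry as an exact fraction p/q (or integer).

z = [2, 3]

x̄ = F·x = [-11, 5, -3]
P̄ = F·P·Fᵀ + Q = [77 -22 -3; -22 25 -10; -3 -10 38]
S = H·P̄·Hᵀ + R = [482 200; 200 440]
K = P̄·Hᵀ·S⁻¹ = [-899/4302 -2596/10755; 527/4302 1931/21510; 889/4302 -2177/8604]
x' − x̄ = [21071/2151, -19141/4302, 22421/8604] = K·y
y = (KᵀK)⁻¹·Kᵀ·(x' − x̄) = [-18, -25]
z = y + H·x̄ = [-18, -25] + [20, 28] = [2, 3]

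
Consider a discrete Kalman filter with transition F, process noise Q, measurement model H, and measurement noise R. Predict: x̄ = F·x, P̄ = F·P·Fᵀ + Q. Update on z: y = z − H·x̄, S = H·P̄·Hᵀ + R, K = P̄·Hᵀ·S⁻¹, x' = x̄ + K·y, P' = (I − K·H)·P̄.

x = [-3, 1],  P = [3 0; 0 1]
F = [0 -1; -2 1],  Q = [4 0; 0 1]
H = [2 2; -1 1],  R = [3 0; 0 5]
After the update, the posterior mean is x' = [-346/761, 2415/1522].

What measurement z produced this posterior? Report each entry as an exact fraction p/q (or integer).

z = [2, 1]

x̄ = F·x = [-1, 7]
P̄ = F·P·Fᵀ + Q = [5 -1; -1 14]
S = H·P̄·Hᵀ + R = [71 18; 18 26]
K = P̄·Hᵀ·S⁻¹ = [158/761 -285/761; 203/761 597/1522]
x' − x̄ = [415/761, -8239/1522] = K·y
y = (KᵀK)⁻¹·Kᵀ·(x' − x̄) = [-10, -7]
z = y + H·x̄ = [-10, -7] + [12, 8] = [2, 1]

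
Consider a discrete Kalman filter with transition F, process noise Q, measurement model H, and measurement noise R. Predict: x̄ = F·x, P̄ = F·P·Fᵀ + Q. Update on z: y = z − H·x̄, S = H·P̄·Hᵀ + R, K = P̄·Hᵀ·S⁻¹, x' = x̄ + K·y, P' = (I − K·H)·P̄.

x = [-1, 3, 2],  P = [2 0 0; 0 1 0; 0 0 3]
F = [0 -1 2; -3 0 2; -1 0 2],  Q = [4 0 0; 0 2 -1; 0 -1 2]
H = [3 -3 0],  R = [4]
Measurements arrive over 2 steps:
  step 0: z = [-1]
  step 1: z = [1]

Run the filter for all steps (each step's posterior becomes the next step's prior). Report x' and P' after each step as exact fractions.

step 0: x' = [484/229, 583/229, 890/229], P' = [3668/229 3648/229 2973/229; 3648/229 3728/229 2993/229; 2973/229 2993/229 3439/229]
step 1: x' = [297579/73475, 271502/73475, 13689/2939], P' = [1456708/73475 1445604/73475 49608/2939; 1445604/73475 1466952/73475 49230/2939; 49608/2939 49230/2939 118655/5878]

step 0: x̄ = F·x = [1, 7, 5]
step 0: P̄ = F·P·Fᵀ + Q = [17 12 12; 12 32 17; 12 17 16]
step 0: y = z − H·x̄ = [17]
step 0: S = H·P̄·Hᵀ + R = [229]
step 0: K = P̄·Hᵀ·S⁻¹ = [15/229; -60/229; -15/229]
step 0: x' = x̄ + K·y = [484/229, 583/229, 890/229]
step 0: P' = (I − K·H)·P̄ = [3668/229 3648/229 2973/229; 3648/229 3728/229 2993/229; 2973/229 2993/229 3439/229]
step 1: x̄ = F·x = [1197/229, 328/229, 1296/229]
step 1: P̄ = F·P·Fᵀ + Q = [6428/229 876/229 5472/229; 876/229 11550/229 747/229; 5472/229 747/229 5990/229]
step 1: y = z − H·x̄ = [-2378/229]
step 1: S = H·P̄·Hᵀ + R = [146950/229]
step 1: K = P̄·Hᵀ·S⁻¹ = [8328/73475; -16011/73475; 567/5878]
step 1: x' = x̄ + K·y = [297579/73475, 271502/73475, 13689/2939]
step 1: P' = (I − K·H)·P̄ = [1456708/73475 1445604/73475 49608/2939; 1445604/73475 1466952/73475 49230/2939; 49608/2939 49230/2939 118655/5878]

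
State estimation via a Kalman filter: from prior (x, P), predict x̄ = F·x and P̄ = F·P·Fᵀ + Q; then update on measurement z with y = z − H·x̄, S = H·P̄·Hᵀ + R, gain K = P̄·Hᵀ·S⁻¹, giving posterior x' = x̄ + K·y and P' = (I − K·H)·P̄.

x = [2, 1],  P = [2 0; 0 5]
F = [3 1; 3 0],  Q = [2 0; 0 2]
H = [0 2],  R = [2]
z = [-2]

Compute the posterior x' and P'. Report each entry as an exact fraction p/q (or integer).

x' = [35/41, -34/41]
P' = [377/41 18/41; 18/41 20/41]

x̄ = F·x = [7, 6]
P̄ = F·P·Fᵀ + Q = [25 18; 18 20]
y = z − H·x̄ = [-14]
S = H·P̄·Hᵀ + R = [82]
K = P̄·Hᵀ·S⁻¹ = [18/41; 20/41]
x' = x̄ + K·y = [35/41, -34/41]
P' = (I − K·H)·P̄ = [377/41 18/41; 18/41 20/41]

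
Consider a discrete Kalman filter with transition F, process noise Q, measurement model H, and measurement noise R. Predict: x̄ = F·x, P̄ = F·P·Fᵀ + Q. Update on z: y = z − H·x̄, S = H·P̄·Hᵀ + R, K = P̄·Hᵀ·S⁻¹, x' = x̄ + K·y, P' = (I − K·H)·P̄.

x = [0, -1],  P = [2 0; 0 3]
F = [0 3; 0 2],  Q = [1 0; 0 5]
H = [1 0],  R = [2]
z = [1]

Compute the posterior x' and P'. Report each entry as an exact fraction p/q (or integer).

x̄ = F·x = [-3, -2]
P̄ = F·P·Fᵀ + Q = [28 18; 18 17]
y = z − H·x̄ = [4]
S = H·P̄·Hᵀ + R = [30]
K = P̄·Hᵀ·S⁻¹ = [14/15; 3/5]
x' = x̄ + K·y = [11/15, 2/5]
P' = (I − K·H)·P̄ = [28/15 6/5; 6/5 31/5]

x' = [11/15, 2/5]
P' = [28/15 6/5; 6/5 31/5]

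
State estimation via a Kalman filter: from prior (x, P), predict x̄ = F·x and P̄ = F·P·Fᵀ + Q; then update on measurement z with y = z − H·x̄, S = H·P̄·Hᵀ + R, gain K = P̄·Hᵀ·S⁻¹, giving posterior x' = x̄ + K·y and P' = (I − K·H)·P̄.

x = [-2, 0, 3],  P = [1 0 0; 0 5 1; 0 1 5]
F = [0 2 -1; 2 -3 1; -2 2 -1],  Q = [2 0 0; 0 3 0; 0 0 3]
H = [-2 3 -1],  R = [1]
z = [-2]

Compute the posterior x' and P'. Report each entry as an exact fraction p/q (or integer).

x̄ = F·x = [-3, -1, 1]
P̄ = F·P·Fᵀ + Q = [23 -30 21; -30 51 -34; 21 -34 28]
y = z − H·x̄ = [-4]
S = H·P̄·Hᵀ + R = [1228]
K = P̄·Hᵀ·S⁻¹ = [-157/1228; 247/1228; -43/307]
x' = x̄ + K·y = [-764/307, -554/307, 479/307]
P' = (I − K·H)·P̄ = [3595/1228 1939/1228 -304/307; 1939/1228 1619/1228 183/307; -304/307 183/307 1200/307]

x' = [-764/307, -554/307, 479/307]
P' = [3595/1228 1939/1228 -304/307; 1939/1228 1619/1228 183/307; -304/307 183/307 1200/307]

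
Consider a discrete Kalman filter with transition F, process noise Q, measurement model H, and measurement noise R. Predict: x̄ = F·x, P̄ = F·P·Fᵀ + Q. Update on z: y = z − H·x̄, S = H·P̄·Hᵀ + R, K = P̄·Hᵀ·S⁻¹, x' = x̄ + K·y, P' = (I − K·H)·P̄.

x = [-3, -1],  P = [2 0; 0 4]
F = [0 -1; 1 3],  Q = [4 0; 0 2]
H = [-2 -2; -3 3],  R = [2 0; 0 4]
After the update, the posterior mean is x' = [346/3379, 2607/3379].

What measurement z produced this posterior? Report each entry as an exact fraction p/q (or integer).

z = [-2, 2]

x̄ = F·x = [1, -6]
P̄ = F·P·Fᵀ + Q = [8 -12; -12 40]
S = H·P̄·Hᵀ + R = [98 -192; -192 652]
K = P̄·Hᵀ·S⁻¹ = [-788/3379 -543/3379; -820/3379 567/3379]
x' − x̄ = [-3033/3379, 22881/3379] = K·y
y = (KᵀK)⁻¹·Kᵀ·(x' − x̄) = [-12, 23]
z = y + H·x̄ = [-12, 23] + [10, -21] = [-2, 2]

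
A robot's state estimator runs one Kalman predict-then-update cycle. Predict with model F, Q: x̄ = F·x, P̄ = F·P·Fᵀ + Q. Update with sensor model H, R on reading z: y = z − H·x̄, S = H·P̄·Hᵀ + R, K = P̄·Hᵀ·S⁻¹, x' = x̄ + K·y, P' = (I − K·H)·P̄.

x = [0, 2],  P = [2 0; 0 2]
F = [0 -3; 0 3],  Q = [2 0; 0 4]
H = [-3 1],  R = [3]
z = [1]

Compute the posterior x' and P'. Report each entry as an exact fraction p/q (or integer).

x̄ = F·x = [-6, 6]
P̄ = F·P·Fᵀ + Q = [20 -18; -18 22]
y = z − H·x̄ = [-23]
S = H·P̄·Hᵀ + R = [313]
K = P̄·Hᵀ·S⁻¹ = [-78/313; 76/313]
x' = x̄ + K·y = [-84/313, 130/313]
P' = (I − K·H)·P̄ = [176/313 294/313; 294/313 1110/313]

x' = [-84/313, 130/313]
P' = [176/313 294/313; 294/313 1110/313]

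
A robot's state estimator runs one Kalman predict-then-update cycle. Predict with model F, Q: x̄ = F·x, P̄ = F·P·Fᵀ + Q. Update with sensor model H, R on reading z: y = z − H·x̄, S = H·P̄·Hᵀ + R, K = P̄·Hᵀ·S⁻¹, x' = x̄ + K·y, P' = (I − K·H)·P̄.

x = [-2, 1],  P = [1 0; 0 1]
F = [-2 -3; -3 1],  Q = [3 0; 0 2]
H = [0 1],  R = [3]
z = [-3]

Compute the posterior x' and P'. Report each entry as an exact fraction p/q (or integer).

x' = [-1, -1]
P' = [77/5 3/5; 3/5 12/5]

x̄ = F·x = [1, 7]
P̄ = F·P·Fᵀ + Q = [16 3; 3 12]
y = z − H·x̄ = [-10]
S = H·P̄·Hᵀ + R = [15]
K = P̄·Hᵀ·S⁻¹ = [1/5; 4/5]
x' = x̄ + K·y = [-1, -1]
P' = (I − K·H)·P̄ = [77/5 3/5; 3/5 12/5]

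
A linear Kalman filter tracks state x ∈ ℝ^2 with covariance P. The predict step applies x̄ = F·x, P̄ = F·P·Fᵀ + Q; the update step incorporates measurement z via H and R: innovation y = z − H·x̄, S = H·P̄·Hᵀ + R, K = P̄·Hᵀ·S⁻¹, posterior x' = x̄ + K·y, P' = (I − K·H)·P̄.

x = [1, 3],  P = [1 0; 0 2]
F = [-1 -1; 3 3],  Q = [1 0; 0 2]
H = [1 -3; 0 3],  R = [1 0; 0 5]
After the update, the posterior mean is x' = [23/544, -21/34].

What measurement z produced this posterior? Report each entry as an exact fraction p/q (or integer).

x̄ = F·x = [-4, 12]
P̄ = F·P·Fᵀ + Q = [4 -9; -9 29]
S = H·P̄·Hᵀ + R = [320 -288; -288 266]
K = P̄·Hᵀ·S⁻¹ = [235/1088 9/68; -15/68 3/34]
x' − x̄ = [2199/544, -429/34] = K·y
y = (KᵀK)⁻¹·Kᵀ·(x' − x̄) = [42, -38]
z = y + H·x̄ = [42, -38] + [-40, 36] = [2, -2]

z = [2, -2]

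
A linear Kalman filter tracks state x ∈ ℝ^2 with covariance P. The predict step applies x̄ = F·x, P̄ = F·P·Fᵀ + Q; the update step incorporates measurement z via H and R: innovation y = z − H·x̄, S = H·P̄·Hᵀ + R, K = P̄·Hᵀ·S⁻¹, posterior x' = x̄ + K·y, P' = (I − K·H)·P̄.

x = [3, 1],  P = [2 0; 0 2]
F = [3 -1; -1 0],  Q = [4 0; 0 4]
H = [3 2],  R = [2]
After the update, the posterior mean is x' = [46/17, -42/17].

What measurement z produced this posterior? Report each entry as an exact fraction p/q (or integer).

x̄ = F·x = [8, -3]
P̄ = F·P·Fᵀ + Q = [24 -6; -6 6]
S = H·P̄·Hᵀ + R = [170]
K = P̄·Hᵀ·S⁻¹ = [6/17; -3/85]
x' − x̄ = [-90/17, 9/17] = K·y
y = (KᵀK)⁻¹·Kᵀ·(x' − x̄) = [-15]
z = y + H·x̄ = [-15] + [18] = [3]

z = [3]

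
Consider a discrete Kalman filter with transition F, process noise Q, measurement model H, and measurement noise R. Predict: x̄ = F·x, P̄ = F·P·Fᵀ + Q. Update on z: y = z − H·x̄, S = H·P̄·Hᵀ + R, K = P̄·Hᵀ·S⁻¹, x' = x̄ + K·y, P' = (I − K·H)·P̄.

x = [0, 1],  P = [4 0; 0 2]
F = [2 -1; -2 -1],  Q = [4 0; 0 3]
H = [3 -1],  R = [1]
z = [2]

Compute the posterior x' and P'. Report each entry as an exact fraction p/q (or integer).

x' = [1/19, -139/76]
P' = [18/19 49/19; 49/19 2415/304]

x̄ = F·x = [-1, -1]
P̄ = F·P·Fᵀ + Q = [22 -14; -14 21]
y = z − H·x̄ = [4]
S = H·P̄·Hᵀ + R = [304]
K = P̄·Hᵀ·S⁻¹ = [5/19; -63/304]
x' = x̄ + K·y = [1/19, -139/76]
P' = (I − K·H)·P̄ = [18/19 49/19; 49/19 2415/304]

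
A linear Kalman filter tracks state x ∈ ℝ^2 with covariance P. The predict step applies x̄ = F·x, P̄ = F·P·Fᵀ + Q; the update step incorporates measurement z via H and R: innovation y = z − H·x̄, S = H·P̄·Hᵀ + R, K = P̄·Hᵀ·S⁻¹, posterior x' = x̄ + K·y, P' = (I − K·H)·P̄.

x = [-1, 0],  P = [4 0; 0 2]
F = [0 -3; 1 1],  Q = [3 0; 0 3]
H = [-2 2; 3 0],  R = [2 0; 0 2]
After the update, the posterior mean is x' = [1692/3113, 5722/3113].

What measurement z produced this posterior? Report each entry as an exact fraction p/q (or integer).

z = [3, 2]

x̄ = F·x = [0, -1]
P̄ = F·P·Fᵀ + Q = [21 -6; -6 9]
S = H·P̄·Hᵀ + R = [170 -162; -162 191]
K = P̄·Hᵀ·S⁻¹ = [-54/3113 981/3113; 1407/3113 900/3113]
x' − x̄ = [1692/3113, 8835/3113] = K·y
y = (KᵀK)⁻¹·Kᵀ·(x' − x̄) = [5, 2]
z = y + H·x̄ = [5, 2] + [-2, 0] = [3, 2]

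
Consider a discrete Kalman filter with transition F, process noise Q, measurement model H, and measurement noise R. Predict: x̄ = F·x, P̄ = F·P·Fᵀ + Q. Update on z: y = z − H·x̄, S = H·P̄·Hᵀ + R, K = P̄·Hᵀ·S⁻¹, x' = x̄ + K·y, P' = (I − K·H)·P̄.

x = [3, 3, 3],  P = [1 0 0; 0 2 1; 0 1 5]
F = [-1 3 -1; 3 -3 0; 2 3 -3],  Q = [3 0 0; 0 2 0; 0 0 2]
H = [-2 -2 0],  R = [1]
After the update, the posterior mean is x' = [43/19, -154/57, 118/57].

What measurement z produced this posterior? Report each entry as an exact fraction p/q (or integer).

x̄ = F·x = [3, 0, 6]
P̄ = F·P·Fᵀ + Q = [21 -18 19; -18 29 -3; 19 -3 51]
S = H·P̄·Hᵀ + R = [57]
K = P̄·Hᵀ·S⁻¹ = [-2/19; -22/57; -32/57]
x' − x̄ = [-14/19, -154/57, -224/57] = K·y
y = (KᵀK)⁻¹·Kᵀ·(x' − x̄) = [7]
z = y + H·x̄ = [7] + [-6] = [1]

z = [1]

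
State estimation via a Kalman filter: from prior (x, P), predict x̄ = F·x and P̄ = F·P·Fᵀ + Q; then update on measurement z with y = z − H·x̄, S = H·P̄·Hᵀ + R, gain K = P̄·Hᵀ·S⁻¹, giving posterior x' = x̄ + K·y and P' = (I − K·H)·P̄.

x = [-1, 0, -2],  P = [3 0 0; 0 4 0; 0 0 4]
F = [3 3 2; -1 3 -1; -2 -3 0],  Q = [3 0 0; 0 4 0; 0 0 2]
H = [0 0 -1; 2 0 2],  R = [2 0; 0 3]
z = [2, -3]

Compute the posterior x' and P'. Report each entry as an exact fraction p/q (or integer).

x' = [11/41, 4537/1271, -2372/1271]
P' = [109/41 34/41 -79/41; 34/41 28530/1271 -1573/1271; -79/41 -1573/1271 2443/1271]

x̄ = F·x = [-7, 3, 2]
P̄ = F·P·Fᵀ + Q = [82 19 -54; 19 47 -30; -54 -30 50]
y = z − H·x̄ = [4, 7]
S = H·P̄·Hᵀ + R = [52 8; 8 99]
K = P̄·Hᵀ·S⁻¹ = [79/82 20/41; 1573/2542 -346/1271; -2443/2542 -4/1271]
x' = x̄ + K·y = [11/41, 4537/1271, -2372/1271]
P' = (I − K·H)·P̄ = [109/41 34/41 -79/41; 34/41 28530/1271 -1573/1271; -79/41 -1573/1271 2443/1271]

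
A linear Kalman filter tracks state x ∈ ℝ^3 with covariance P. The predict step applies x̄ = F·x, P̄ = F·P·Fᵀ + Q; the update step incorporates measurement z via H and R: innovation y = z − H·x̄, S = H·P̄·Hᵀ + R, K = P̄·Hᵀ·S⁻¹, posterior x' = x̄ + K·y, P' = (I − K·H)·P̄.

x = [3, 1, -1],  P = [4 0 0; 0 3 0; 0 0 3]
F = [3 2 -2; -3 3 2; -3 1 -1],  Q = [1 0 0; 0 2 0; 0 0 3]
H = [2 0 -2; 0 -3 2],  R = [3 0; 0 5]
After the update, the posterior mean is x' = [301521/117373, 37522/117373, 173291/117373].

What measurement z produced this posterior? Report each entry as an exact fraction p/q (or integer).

z = [2, 2]

x̄ = F·x = [13, -8, -7]
P̄ = F·P·Fᵀ + Q = [61 -30 -24; -30 77 39; -24 39 45]
S = H·P̄·Hᵀ + R = [619 138; 138 410]
K = P̄·Hᵀ·S⁻¹ = [31952/117373 1269/117373; -17733/117373 -75663/234746; -26427/117373 2331/234746]
x' − x̄ = [-1224328/117373, 976506/117373, 994902/117373] = K·y
y = (KᵀK)⁻¹·Kᵀ·(x' − x̄) = [-38, -8]
z = y + H·x̄ = [-38, -8] + [40, 10] = [2, 2]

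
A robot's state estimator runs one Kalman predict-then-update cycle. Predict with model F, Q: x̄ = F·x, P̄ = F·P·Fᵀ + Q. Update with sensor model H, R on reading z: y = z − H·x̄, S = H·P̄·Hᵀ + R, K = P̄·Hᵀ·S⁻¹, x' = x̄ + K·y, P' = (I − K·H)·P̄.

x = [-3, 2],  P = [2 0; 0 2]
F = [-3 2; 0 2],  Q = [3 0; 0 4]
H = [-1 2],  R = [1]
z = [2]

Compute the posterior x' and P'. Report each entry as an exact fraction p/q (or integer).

x' = [507/46, 148/23]
P' = [1165/46 288/23; 288/23 148/23]

x̄ = F·x = [13, 4]
P̄ = F·P·Fᵀ + Q = [29 8; 8 12]
y = z − H·x̄ = [7]
S = H·P̄·Hᵀ + R = [46]
K = P̄·Hᵀ·S⁻¹ = [-13/46; 8/23]
x' = x̄ + K·y = [507/46, 148/23]
P' = (I − K·H)·P̄ = [1165/46 288/23; 288/23 148/23]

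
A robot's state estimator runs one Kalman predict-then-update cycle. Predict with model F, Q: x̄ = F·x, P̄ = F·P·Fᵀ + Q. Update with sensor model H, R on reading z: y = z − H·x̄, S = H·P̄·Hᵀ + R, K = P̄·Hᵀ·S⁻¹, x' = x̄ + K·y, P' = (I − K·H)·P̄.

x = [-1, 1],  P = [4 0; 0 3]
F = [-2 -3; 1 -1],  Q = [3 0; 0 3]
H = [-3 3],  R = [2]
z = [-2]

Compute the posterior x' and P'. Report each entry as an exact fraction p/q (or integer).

x̄ = F·x = [-1, -2]
P̄ = F·P·Fᵀ + Q = [46 1; 1 10]
y = z − H·x̄ = [1]
S = H·P̄·Hᵀ + R = [488]
K = P̄·Hᵀ·S⁻¹ = [-135/488; 27/488]
x' = x̄ + K·y = [-623/488, -949/488]
P' = (I − K·H)·P̄ = [4223/488 4133/488; 4133/488 4151/488]

x' = [-623/488, -949/488]
P' = [4223/488 4133/488; 4133/488 4151/488]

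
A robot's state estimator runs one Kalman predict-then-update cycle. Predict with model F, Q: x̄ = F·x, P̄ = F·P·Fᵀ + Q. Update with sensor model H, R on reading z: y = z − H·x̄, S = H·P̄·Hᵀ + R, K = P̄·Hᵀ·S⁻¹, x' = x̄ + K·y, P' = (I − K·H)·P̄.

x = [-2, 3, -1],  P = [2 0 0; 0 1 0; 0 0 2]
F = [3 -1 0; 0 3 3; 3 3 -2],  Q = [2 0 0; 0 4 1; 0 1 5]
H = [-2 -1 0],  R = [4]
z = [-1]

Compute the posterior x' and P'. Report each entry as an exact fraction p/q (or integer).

x̄ = F·x = [-9, 6, 5]
P̄ = F·P·Fᵀ + Q = [21 -3 15; -3 31 -2; 15 -2 40]
y = z − H·x̄ = [-13]
S = H·P̄·Hᵀ + R = [107]
K = P̄·Hᵀ·S⁻¹ = [-39/107; -25/107; -28/107]
x' = x̄ + K·y = [-456/107, 967/107, 899/107]
P' = (I − K·H)·P̄ = [726/107 -1296/107 513/107; -1296/107 2692/107 -914/107; 513/107 -914/107 3496/107]

x' = [-456/107, 967/107, 899/107]
P' = [726/107 -1296/107 513/107; -1296/107 2692/107 -914/107; 513/107 -914/107 3496/107]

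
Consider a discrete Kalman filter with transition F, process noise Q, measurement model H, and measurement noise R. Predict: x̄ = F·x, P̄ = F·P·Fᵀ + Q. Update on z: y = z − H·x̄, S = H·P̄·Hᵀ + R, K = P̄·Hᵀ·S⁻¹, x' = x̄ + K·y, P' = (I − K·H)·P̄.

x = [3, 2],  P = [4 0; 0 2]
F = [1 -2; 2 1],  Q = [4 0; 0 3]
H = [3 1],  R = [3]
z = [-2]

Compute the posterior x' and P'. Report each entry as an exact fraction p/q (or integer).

x̄ = F·x = [-1, 8]
P̄ = F·P·Fᵀ + Q = [16 4; 4 21]
y = z − H·x̄ = [-7]
S = H·P̄·Hᵀ + R = [192]
K = P̄·Hᵀ·S⁻¹ = [13/48; 11/64]
x' = x̄ + K·y = [-139/48, 435/64]
P' = (I − K·H)·P̄ = [23/12 -79/16; -79/16 981/64]

x' = [-139/48, 435/64]
P' = [23/12 -79/16; -79/16 981/64]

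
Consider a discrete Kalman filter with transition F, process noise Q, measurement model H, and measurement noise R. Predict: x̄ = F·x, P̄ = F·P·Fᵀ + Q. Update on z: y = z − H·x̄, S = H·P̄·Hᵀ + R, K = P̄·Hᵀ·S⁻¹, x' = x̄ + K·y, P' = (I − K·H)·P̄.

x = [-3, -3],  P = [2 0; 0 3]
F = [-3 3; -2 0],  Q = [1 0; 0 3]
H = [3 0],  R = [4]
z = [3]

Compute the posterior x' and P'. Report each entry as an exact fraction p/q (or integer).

x̄ = F·x = [0, 6]
P̄ = F·P·Fᵀ + Q = [46 12; 12 11]
y = z − H·x̄ = [3]
S = H·P̄·Hᵀ + R = [418]
K = P̄·Hᵀ·S⁻¹ = [69/209; 18/209]
x' = x̄ + K·y = [207/209, 1308/209]
P' = (I − K·H)·P̄ = [92/209 24/209; 24/209 1651/209]

x' = [207/209, 1308/209]
P' = [92/209 24/209; 24/209 1651/209]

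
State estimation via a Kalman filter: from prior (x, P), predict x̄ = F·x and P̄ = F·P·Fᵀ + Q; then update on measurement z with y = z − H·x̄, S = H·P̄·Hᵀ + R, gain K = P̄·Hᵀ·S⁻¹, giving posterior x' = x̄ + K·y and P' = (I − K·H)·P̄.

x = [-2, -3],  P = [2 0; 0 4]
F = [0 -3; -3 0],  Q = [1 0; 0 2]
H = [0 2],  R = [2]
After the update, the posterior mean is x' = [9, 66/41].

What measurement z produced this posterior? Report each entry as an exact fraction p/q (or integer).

z = [3]

x̄ = F·x = [9, 6]
P̄ = F·P·Fᵀ + Q = [37 0; 0 20]
S = H·P̄·Hᵀ + R = [82]
K = P̄·Hᵀ·S⁻¹ = [0; 20/41]
x' − x̄ = [0, -180/41] = K·y
y = (KᵀK)⁻¹·Kᵀ·(x' − x̄) = [-9]
z = y + H·x̄ = [-9] + [12] = [3]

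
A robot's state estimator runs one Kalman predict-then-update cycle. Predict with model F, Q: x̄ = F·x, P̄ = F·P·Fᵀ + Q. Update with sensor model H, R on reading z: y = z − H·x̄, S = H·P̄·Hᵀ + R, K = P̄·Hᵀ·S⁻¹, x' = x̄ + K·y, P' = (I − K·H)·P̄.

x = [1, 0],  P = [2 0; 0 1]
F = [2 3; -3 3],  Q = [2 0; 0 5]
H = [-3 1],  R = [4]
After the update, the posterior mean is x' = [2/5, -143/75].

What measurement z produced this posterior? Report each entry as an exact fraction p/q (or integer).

x̄ = F·x = [2, -3]
P̄ = F·P·Fᵀ + Q = [19 -3; -3 32]
S = H·P̄·Hᵀ + R = [225]
K = P̄·Hᵀ·S⁻¹ = [-4/15; 41/225]
x' − x̄ = [-8/5, 82/75] = K·y
y = (KᵀK)⁻¹·Kᵀ·(x' − x̄) = [6]
z = y + H·x̄ = [6] + [-9] = [-3]

z = [-3]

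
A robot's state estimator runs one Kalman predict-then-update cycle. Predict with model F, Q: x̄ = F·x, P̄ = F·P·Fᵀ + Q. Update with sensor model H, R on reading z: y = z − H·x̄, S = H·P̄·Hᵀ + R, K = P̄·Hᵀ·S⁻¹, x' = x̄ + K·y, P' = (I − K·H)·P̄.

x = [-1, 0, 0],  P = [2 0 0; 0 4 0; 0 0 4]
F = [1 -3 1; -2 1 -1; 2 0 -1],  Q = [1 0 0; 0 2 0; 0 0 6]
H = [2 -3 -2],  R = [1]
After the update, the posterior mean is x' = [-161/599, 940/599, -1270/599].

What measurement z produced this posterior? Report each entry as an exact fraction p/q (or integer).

z = [-1]

x̄ = F·x = [-1, 2, -2]
P̄ = F·P·Fᵀ + Q = [43 -20 0; -20 18 -4; 0 -4 18]
S = H·P̄·Hᵀ + R = [599]
K = P̄·Hᵀ·S⁻¹ = [146/599; -86/599; -24/599]
x' − x̄ = [438/599, -258/599, -72/599] = K·y
y = (KᵀK)⁻¹·Kᵀ·(x' − x̄) = [3]
z = y + H·x̄ = [3] + [-4] = [-1]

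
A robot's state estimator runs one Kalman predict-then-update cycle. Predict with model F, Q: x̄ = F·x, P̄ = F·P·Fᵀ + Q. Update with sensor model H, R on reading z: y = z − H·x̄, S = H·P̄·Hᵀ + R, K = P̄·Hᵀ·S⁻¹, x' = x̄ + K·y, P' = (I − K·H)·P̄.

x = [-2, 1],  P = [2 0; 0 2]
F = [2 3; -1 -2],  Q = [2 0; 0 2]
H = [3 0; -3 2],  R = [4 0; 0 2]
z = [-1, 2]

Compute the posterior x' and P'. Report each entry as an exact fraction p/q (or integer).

x' = [-33/67, 12/67]
P' = [94/335 112/335; 112/335 276/335]

x̄ = F·x = [-1, 0]
P̄ = F·P·Fᵀ + Q = [28 -16; -16 12]
y = z − H·x̄ = [2, -1]
S = H·P̄·Hᵀ + R = [256 -348; -348 494]
K = P̄·Hᵀ·S⁻¹ = [141/670 -29/335; 84/335 108/335]
x' = x̄ + K·y = [-33/67, 12/67]
P' = (I − K·H)·P̄ = [94/335 112/335; 112/335 276/335]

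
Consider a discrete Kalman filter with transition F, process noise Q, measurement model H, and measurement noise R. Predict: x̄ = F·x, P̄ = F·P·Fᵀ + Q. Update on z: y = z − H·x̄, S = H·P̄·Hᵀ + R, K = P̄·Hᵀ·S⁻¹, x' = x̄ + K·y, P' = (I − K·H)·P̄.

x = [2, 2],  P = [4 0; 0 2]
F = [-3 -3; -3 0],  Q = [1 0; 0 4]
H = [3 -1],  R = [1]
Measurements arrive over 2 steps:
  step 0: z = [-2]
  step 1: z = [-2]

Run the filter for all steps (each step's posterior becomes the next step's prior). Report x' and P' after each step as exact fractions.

step 0: x̄ = F·x = [-12, -6]
step 0: P̄ = F·P·Fᵀ + Q = [55 36; 36 40]
step 0: y = z − H·x̄ = [28]
step 0: S = H·P̄·Hᵀ + R = [320]
step 0: K = P̄·Hᵀ·S⁻¹ = [129/320; 17/80]
step 0: x' = x̄ + K·y = [-57/80, -1/20]
step 0: P' = (I − K·H)·P̄ = [959/320 687/80; 687/80 511/20]
step 1: x̄ = F·x = [183/80, 171/80]
step 1: P̄ = F·P·Fᵀ + Q = [131999/320 33363/320; 33363/320 9911/320]
step 1: y = z − H·x̄ = [-269/40]
step 1: S = H·P̄·Hᵀ + R = [249511/80]
step 1: K = P̄·Hᵀ·S⁻¹ = [181317/499022; 45089/499022]
step 1: x' = x̄ + K·y = [-38922/249511, 381718/249511]
step 1: P' = (I − K·H)·P̄ = [370925/499022 465729/249511; 465729/249511 2749285/499022]

step 0: x' = [-57/80, -1/20], P' = [959/320 687/80; 687/80 511/20]
step 1: x' = [-38922/249511, 381718/249511], P' = [370925/499022 465729/249511; 465729/249511 2749285/499022]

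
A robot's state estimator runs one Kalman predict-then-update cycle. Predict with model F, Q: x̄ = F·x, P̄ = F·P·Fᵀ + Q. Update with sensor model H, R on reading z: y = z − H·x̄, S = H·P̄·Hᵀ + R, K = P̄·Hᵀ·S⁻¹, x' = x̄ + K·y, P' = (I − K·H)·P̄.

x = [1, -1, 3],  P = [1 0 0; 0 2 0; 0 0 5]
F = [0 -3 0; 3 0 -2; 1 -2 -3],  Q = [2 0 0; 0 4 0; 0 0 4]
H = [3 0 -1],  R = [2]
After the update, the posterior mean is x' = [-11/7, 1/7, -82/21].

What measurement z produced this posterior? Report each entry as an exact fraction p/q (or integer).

z = [-1]

x̄ = F·x = [3, -3, -6]
P̄ = F·P·Fᵀ + Q = [20 0 12; 0 33 33; 12 33 58]
S = H·P̄·Hᵀ + R = [168]
K = P̄·Hᵀ·S⁻¹ = [2/7; -11/56; -11/84]
x' − x̄ = [-32/7, 22/7, 44/21] = K·y
y = (KᵀK)⁻¹·Kᵀ·(x' − x̄) = [-16]
z = y + H·x̄ = [-16] + [15] = [-1]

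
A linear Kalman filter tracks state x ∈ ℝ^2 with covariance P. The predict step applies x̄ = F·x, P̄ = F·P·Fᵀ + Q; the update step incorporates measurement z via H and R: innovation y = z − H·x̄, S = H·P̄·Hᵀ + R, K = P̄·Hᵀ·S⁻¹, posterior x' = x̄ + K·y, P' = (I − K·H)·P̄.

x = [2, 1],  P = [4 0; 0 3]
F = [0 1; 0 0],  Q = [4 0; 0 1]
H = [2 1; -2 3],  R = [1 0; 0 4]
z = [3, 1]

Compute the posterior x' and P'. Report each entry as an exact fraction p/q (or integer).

x̄ = F·x = [1, 0]
P̄ = F·P·Fᵀ + Q = [7 0; 0 1]
y = z − H·x̄ = [1, 3]
S = H·P̄·Hᵀ + R = [30 -25; -25 41]
K = P̄·Hᵀ·S⁻¹ = [224/605 -14/121; 116/605 23/121]
x' = x̄ + K·y = [619/605, 461/605]
P' = (I − K·H)·P̄ = [119/605 -14/605; -14/605 144/605]

x' = [619/605, 461/605]
P' = [119/605 -14/605; -14/605 144/605]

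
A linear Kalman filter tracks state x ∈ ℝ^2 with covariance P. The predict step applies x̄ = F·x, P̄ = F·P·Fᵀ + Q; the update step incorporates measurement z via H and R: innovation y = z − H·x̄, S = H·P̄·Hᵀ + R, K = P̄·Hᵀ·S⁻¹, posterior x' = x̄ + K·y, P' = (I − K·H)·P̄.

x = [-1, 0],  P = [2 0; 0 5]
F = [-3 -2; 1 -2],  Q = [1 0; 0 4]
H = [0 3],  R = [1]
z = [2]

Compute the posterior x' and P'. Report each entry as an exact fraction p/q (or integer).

x' = [183/47, 31/47]
P' = [7401/235 14/235; 14/235 26/235]

x̄ = F·x = [3, -1]
P̄ = F·P·Fᵀ + Q = [39 14; 14 26]
y = z − H·x̄ = [5]
S = H·P̄·Hᵀ + R = [235]
K = P̄·Hᵀ·S⁻¹ = [42/235; 78/235]
x' = x̄ + K·y = [183/47, 31/47]
P' = (I − K·H)·P̄ = [7401/235 14/235; 14/235 26/235]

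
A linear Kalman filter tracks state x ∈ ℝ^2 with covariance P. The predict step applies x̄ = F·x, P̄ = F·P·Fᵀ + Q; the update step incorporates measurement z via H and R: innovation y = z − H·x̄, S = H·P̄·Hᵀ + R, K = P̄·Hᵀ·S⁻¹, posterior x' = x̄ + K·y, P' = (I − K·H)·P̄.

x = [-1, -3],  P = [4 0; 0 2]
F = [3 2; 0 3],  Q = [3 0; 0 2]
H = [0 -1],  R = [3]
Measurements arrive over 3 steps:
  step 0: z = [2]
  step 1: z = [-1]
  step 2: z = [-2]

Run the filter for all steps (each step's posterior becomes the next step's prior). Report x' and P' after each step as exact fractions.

step 0: x̄ = F·x = [-9, -9]
step 0: P̄ = F·P·Fᵀ + Q = [47 12; 12 20]
step 0: y = z − H·x̄ = [-7]
step 0: S = H·P̄·Hᵀ + R = [23]
step 0: K = P̄·Hᵀ·S⁻¹ = [-12/23; -20/23]
step 0: x' = x̄ + K·y = [-123/23, -67/23]
step 0: P' = (I − K·H)·P̄ = [937/23 36/23; 36/23 60/23]
step 1: x̄ = F·x = [-503/23, -201/23]
step 1: P̄ = F·P·Fᵀ + Q = [9174/23 684/23; 684/23 586/23]
step 1: y = z − H·x̄ = [-224/23]
step 1: S = H·P̄·Hᵀ + R = [655/23]
step 1: K = P̄·Hᵀ·S⁻¹ = [-684/655; -586/655]
step 1: x' = x̄ + K·y = [-7663/655, -17/655]
step 1: P' = (I − K·H)·P̄ = [240918/655 2052/655; 2052/655 1758/655]
step 2: x̄ = F·x = [-23023/655, -51/655]
step 2: P̄ = F·P·Fᵀ + Q = [2201883/655 29016/655; 29016/655 17132/655]
step 2: y = z − H·x̄ = [-1361/655]
step 2: S = H·P̄·Hᵀ + R = [19097/655]
step 2: K = P̄·Hᵀ·S⁻¹ = [-2232/1469; -17132/19097]
step 2: x' = x̄ + K·y = [-46997/1469, 34111/19097]
step 2: P' = (I − K·H)·P̄ = [372261/113 6696/1469; 6696/1469 51396/19097]

step 0: x' = [-123/23, -67/23], P' = [937/23 36/23; 36/23 60/23]
step 1: x' = [-7663/655, -17/655], P' = [240918/655 2052/655; 2052/655 1758/655]
step 2: x' = [-46997/1469, 34111/19097], P' = [372261/113 6696/1469; 6696/1469 51396/19097]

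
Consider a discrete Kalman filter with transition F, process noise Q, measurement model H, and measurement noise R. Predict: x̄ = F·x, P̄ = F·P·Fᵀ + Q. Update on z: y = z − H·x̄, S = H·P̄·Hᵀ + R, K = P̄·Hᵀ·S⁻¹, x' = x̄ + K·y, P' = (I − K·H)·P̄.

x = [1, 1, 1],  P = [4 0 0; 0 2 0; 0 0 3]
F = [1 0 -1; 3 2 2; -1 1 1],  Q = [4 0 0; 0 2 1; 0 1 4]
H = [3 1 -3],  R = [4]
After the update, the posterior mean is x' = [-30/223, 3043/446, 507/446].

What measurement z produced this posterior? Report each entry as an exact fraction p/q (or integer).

x̄ = F·x = [0, 7, 1]
P̄ = F·P·Fᵀ + Q = [11 6 -7; 6 58 -1; -7 -1 13]
S = H·P̄·Hᵀ + R = [446]
K = P̄·Hᵀ·S⁻¹ = [30/223; 79/446; -61/446]
x' − x̄ = [-30/223, -79/446, 61/446] = K·y
y = (KᵀK)⁻¹·Kᵀ·(x' − x̄) = [-1]
z = y + H·x̄ = [-1] + [4] = [3]

z = [3]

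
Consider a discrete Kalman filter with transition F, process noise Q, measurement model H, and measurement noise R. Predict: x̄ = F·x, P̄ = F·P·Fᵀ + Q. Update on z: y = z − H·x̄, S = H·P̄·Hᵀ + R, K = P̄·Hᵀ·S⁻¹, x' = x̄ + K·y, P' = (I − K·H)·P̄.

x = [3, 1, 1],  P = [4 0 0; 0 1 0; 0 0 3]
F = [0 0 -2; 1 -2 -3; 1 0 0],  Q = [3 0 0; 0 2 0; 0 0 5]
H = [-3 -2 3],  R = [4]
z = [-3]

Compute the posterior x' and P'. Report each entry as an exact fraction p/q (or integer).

x̄ = F·x = [-2, -2, 3]
P̄ = F·P·Fᵀ + Q = [15 18 0; 18 37 4; 0 4 9]
y = z − H·x̄ = [-22]
S = H·P̄·Hᵀ + R = [536]
K = P̄·Hᵀ·S⁻¹ = [-81/536; -29/134; 19/536]
x' = x̄ + K·y = [355/268, 185/67, 595/268]
P' = (I − K·H)·P̄ = [1479/536 63/134 1539/536; 63/134 797/67 1087/134; 1539/536 1087/134 4463/536]

x' = [355/268, 185/67, 595/268]
P' = [1479/536 63/134 1539/536; 63/134 797/67 1087/134; 1539/536 1087/134 4463/536]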